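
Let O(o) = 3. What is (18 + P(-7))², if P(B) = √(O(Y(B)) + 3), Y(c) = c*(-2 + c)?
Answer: (18 + √6)² ≈ 418.18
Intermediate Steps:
P(B) = √6 (P(B) = √(3 + 3) = √6)
(18 + P(-7))² = (18 + √6)²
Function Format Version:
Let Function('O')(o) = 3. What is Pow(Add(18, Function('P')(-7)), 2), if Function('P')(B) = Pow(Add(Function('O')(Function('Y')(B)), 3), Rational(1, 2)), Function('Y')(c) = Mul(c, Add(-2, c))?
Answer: Pow(Add(18, Pow(6, Rational(1, 2))), 2) ≈ 418.18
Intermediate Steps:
Function('P')(B) = Pow(6, Rational(1, 2)) (Function('P')(B) = Pow(Add(3, 3), Rational(1, 2)) = Pow(6, Rational(1, 2)))
Pow(Add(18, Function('P')(-7)), 2) = Pow(Add(18, Pow(6, Rational(1, 2))), 2)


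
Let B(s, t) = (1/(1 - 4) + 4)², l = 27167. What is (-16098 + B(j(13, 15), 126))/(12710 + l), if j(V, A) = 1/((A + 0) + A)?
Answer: -144761/358893 ≈ -0.40335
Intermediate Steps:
j(V, A) = 1/(2*A) (j(V, A) = 1/(A + A) = 1/(2*A))
B(s, t) = 121/9 (B(s, t) = (1/(-3) + 4)² = (-⅓ + 4)² = (11/3)² = 121/9)
(-16098 + B(j(13, 15), 126))/(12710 + l) = (-16098 + 121/9)/(12710 + 27167) = -144761/9/39877 = -144761/9*1/39877 = -144761/358893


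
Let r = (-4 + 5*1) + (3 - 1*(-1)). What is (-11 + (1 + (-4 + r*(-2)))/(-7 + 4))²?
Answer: 400/9 ≈ 44.444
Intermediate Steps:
r = 5 (r = (-4 + 5) + (3 + 1) = 1 + 4 = 5)
(-11 + (1 + (-4 + r*(-2)))/(-7 + 4))² = (-11 + (1 + (-4 + 5*(-2)))/(-7 + 4))² = (-11 + (1 + (-4 - 10))/(-3))² = (-11 + (1 - 14)*(-⅓))² = (-11 - 13*(-⅓))² = (-11 + 13/3)² = (-20/3)² = 400/9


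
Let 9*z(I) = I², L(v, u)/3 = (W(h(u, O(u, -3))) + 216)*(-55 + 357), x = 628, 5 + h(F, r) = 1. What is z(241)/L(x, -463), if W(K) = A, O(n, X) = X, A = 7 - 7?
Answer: 58081/1761264 ≈ 0.032977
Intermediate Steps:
A = 0
h(F, r) = -4 (h(F, r) = -5 + 1 = -4)
W(K) = 0
L(v, u) = 195696 (L(v, u) = 3*((0 + 216)*(-55 + 357)) = 3*(216*302) = 3*65232 = 195696)
z(I) = I²/9
z(241)/L(x, -463) = ((⅑)*241²)/195696 = ((⅑)*58081)*(1/195696) = (58081/9)*(1/195696) = 58081/1761264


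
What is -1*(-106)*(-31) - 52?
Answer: -3338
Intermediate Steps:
-1*(-106)*(-31) - 52 = 106*(-31) - 52 = -3286 - 52 = -3338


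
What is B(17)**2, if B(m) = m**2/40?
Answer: 83521/1600 ≈ 52.201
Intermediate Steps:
B(m) = m**2/40 (B(m) = m**2*(1/40) = m**2/40)
B(17)**2 = ((1/40)*17**2)**2 = ((1/40)*289)**2 = (289/40)**2 = 83521/1600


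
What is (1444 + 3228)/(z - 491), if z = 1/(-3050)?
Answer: -14249600/1497551 ≈ -9.5153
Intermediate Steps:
z = -1/3050 ≈ -0.00032787
(1444 + 3228)/(z - 491) = (1444 + 3228)/(-1/3050 - 491) = 4672/(-1497551/3050) = 4672*(-3050/1497551) = -14249600/1497551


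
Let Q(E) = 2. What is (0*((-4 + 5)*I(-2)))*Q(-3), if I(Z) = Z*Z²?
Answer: 0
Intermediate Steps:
I(Z) = Z³
(0*((-4 + 5)*I(-2)))*Q(-3) = (0*((-4 + 5)*(-2)³))*2 = (0*(1*(-8)))*2 = (0*(-8))*2 = 0*2 = 0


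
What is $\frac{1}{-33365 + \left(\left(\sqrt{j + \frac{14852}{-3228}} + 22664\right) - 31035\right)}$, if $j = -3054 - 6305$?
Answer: $- \frac{16840476}{702857884549} - \frac{i \sqrt{6098035782}}{1405715769098} \approx -2.396 \cdot 10^{-5} - 5.5552 \cdot 10^{-8} i$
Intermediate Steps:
$j = -9359$ ($j = -3054 - 6305 = -9359$)
$\frac{1}{-33365 + \left(\left(\sqrt{j + \frac{14852}{-3228}} + 22664\right) - 31035\right)} = \frac{1}{-33365 - \left(8371 - \sqrt{-9359 + \frac{14852}{-3228}}\right)} = \frac{1}{-33365 - \left(8371 - \sqrt{-9359 + 14852 \left(- \frac{1}{3228}\right)}\right)} = \frac{1}{-33365 - \left(8371 - \sqrt{-9359 - \frac{3713}{807}}\right)} = \frac{1}{-33365 - \left(8371 - \frac{i \sqrt{6098035782}}{807}\right)} = \frac{1}{-41736 + \frac{i \sqrt{6098035782}}{807}}$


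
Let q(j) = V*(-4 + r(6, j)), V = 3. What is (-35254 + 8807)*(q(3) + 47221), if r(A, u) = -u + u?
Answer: -1248536423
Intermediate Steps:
r(A, u) = 0
q(j) = -12 (q(j) = 3*(-4 + 0) = 3*(-4) = -12)
(-35254 + 8807)*(q(3) + 47221) = (-35254 + 8807)*(-12 + 47221) = -26447*47209 = -1248536423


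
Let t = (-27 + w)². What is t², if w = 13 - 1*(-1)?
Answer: 28561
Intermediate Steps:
w = 14 (w = 13 + 1 = 14)
t = 169 (t = (-27 + 14)² = (-13)² = 169)
t² = 169² = 28561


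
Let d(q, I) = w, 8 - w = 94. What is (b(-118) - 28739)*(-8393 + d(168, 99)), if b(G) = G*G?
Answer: 125616385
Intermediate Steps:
b(G) = G²
w = -86 (w = 8 - 1*94 = 8 - 94 = -86)
d(q, I) = -86
(b(-118) - 28739)*(-8393 + d(168, 99)) = ((-118)² - 28739)*(-8393 - 86) = (13924 - 28739)*(-8479) = -14815*(-8479) = 125616385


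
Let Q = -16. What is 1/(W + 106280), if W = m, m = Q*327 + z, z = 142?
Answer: 1/101190 ≈ 9.8824e-6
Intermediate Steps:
m = -5090 (m = -16*327 + 142 = -5232 + 142 = -5090)
W = -5090
1/(W + 106280) = 1/(-5090 + 106280) = 1/101190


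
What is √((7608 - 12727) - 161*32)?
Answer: I*√10271 ≈ 101.35*I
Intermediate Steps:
√((7608 - 12727) - 161*32) = √(-5119 - 5152) = √(-10271) = I*√10271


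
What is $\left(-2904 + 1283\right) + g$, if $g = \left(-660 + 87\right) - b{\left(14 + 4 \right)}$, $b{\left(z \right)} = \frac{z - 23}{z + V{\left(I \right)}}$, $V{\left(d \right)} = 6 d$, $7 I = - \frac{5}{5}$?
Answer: $- \frac{52649}{24} \approx -2193.7$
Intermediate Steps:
$I = - \frac{1}{7}$ ($I = \frac{\left(-5\right) \frac{1}{5}}{7} = \frac{1}{7} \left(-1\right) = - \frac{1}{7} \approx -0.14286$)
$b{\left(z \right)} = \frac{-23 + z}{- \frac{6}{7} + z}$ ($b{\left(z \right)} = \frac{z - 23}{z + 6 \left(- \frac{1}{7}\right)} = \frac{-23 + z}{z - \frac{6}{7}} = \frac{-23 + z}{- \frac{6}{7} + z}$)
$g = - \frac{13745}{24}$ ($g = \left(-660 + 87\right) - \frac{7 \left(-23 + \left(14 + 4\right)\right)}{-6 + 7 \left(14 + 4\right)} = -573 - \frac{7 \left(-23 + 18\right)}{-6 + 7 \cdot 18} = -573 - 7 \frac{1}{-6 + 126} \left(-5\right) = -573 - 7 \cdot \frac{1}{120} \left(-5\right) = -573 - - \frac{7}{24} = -573 + \frac{7}{24} = - \frac{13745}{24} \approx -572.71$)
$\left(-2904 + 1283\right) + g = \left(-2904 + 1283\right) - \frac{13745}{24} = -1621 - \frac{13745}{24} = - \frac{52649}{24}$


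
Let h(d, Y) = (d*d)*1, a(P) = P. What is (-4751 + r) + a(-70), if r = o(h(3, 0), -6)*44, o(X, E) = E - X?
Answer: -5481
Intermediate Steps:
h(d, Y) = d**2 (h(d, Y) = d**2*1 = d**2)
r = -660 (r = (-6 - 1*3**2)*44 = (-6 - 1*9)*44 = (-6 - 9)*44 = -15*44 = -660)
(-4751 + r) + a(-70) = (-4751 - 660) - 70 = -5411 - 70 = -5481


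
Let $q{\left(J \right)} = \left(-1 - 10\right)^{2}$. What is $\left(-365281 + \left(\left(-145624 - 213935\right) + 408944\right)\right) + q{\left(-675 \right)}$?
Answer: $-315775$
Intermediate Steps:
$q{\left(J \right)} = 121$ ($q{\left(J \right)} = \left(-11\right)^{2} = 121$)
$\left(-365281 + \left(\left(-145624 - 213935\right) + 408944\right)\right) + q{\left(-675 \right)} = \left(-365281 + \left(\left(-145624 - 213935\right) + 408944\right)\right) + 121 = \left(-365281 + \left(-359559 + 408944\right)\right) + 121 = \left(-365281 + 49385\right) + 121 = -315896 + 121 = -315775$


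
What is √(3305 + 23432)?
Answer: √26737 ≈ 163.51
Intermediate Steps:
√(3305 + 23432) = √26737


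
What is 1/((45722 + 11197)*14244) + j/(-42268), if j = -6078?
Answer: 1231941072169/8567240011812 ≈ 0.14380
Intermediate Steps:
1/((45722 + 11197)*14244) + j/(-42268) = 1/((45722 + 11197)*14244) - 6078/(-42268) = (1/14244)/56919 - 6078*(-1/42268) = (1/56919)*(1/14244) + 3039/21134 = 1/810754236 + 3039/21134 = 1231941072169/8567240011812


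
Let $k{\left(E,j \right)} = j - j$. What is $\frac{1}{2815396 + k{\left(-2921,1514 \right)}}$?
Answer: $\frac{1}{2815396} \approx 3.5519 \cdot 10^{-7}$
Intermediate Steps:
$k{\left(E,j \right)} = 0$
$\frac{1}{2815396 + k{\left(-2921,1514 \right)}} = \frac{1}{2815396 + 0} = \frac{1}{2815396}$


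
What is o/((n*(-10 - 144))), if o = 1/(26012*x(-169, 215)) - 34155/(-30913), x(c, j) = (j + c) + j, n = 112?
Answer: -231882834373/3619879802275968 ≈ -6.4058e-5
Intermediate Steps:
x(c, j) = c + 2*j (x(c, j) = (c + j) + j = c + 2*j)
o = 231882834373/209872437516 (o = 1/(26012*(-169 + 2*215)) - 34155/(-30913) = 1/(26012*(-169 + 430)) - 34155*(-1/30913) = (1/26012)/261 + 34155/30913 = (1/26012)*(1/261) + 34155/30913 = 1/6789132 + 34155/30913 = 231882834373/209872437516 ≈ 1.1049)
o/((n*(-10 - 144))) = 231882834373/(209872437516*((112*(-10 - 144)))) = 231882834373/(209872437516*((112*(-154)))) = (231882834373/209872437516)/(-17248) = (231882834373/209872437516)*(-1/17248) = -231882834373/3619879802275968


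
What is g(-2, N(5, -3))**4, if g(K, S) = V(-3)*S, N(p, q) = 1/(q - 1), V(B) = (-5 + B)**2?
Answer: 65536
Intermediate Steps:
N(p, q) = 1/(-1 + q)
g(K, S) = 64*S (g(K, S) = (-5 - 3)**2*S = (-8)**2*S = 64*S)
g(-2, N(5, -3))**4 = (64/(-1 - 3))**4 = (64/(-4))**4 = (64*(-1/4))**4 = (-16)**4 = 65536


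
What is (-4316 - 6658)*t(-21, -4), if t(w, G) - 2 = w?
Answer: 208506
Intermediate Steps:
t(w, G) = 2 + w
(-4316 - 6658)*t(-21, -4) = (-4316 - 6658)*(2 - 21) = -10974*(-19) = 208506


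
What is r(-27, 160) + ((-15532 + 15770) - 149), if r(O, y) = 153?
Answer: 242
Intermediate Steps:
r(-27, 160) + ((-15532 + 15770) - 149) = 153 + ((-15532 + 15770) - 149) = 153 + (238 - 149) = 153 + 89 = 242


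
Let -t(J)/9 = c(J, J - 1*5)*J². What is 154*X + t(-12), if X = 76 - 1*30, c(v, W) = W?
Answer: 29116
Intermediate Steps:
t(J) = -9*J²*(-5 + J) (t(J) = -9*(J - 1*5)*J² = -9*(J - 5)*J² = -9*(-5 + J)*J² = -9*J²*(-5 + J))
X = 46 (X = 76 - 30 = 46)
154*X + t(-12) = 154*46 + 9*(-12)²*(5 - 1*(-12)) = 7084 + 9*144*(5 + 12) = 7084 + 9*144*17 = 7084 + 22032 = 29116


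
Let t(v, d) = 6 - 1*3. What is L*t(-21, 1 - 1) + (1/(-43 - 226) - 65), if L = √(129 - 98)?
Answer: -17486/269 + 3*√31 ≈ -48.300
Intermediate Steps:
t(v, d) = 3 (t(v, d) = 6 - 3 = 3)
L = √31 ≈ 5.5678
L*t(-21, 1 - 1) + (1/(-43 - 226) - 65) = √31*3 + (1/(-43 - 226) - 65) = 3*√31 + (1/(-269) - 65) = 3*√31 + (-1/269 - 65) = 3*√31 - 17486/269 = -17486/269 + 3*√31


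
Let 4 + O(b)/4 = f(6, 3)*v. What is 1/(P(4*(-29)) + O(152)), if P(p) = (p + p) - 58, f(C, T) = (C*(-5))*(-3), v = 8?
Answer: 1/2574 ≈ 0.00038850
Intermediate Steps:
f(C, T) = 15*C (f(C, T) = -5*C*(-3) = 15*C)
O(b) = 2864 (O(b) = -16 + 4*((15*6)*8) = -16 + 4*(90*8) = -16 + 4*720 = -16 + 2880 = 2864)
P(p) = -58 + 2*p (P(p) = 2*p - 58 = -58 + 2*p)
1/(P(4*(-29)) + O(152)) = 1/((-58 + 2*(4*(-29))) + 2864) = 1/((-58 + 2*(-116)) + 2864) = 1/((-58 - 232) + 2864) = 1/(-290 + 2864) = 1/2574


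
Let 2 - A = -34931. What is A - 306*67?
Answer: 14431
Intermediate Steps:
A = 34933 (A = 2 - 1*(-34931) = 2 + 34931 = 34933)
A - 306*67 = 34933 - 306*67 = 34933 - 20502 = 14431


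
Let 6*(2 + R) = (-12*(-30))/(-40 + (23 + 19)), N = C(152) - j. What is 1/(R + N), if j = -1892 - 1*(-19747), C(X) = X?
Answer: -1/17675 ≈ -5.6577e-5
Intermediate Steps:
j = 17855 (j = -1892 + 19747 = 17855)
N = -17703 (N = 152 - 1*17855 = 152 - 17855 = -17703)
R = 28 (R = -2 + ((-12*(-30))/(-40 + (23 + 19)))/6 = -2 + (360/(-40 + 42))/6 = -2 + (360/2)/6 = -2 + (360*(½))/6 = -2 + (⅙)*180 = -2 + 30 = 28)
1/(R + N) = 1/(28 - 17703) = 1/(-17675) = -1/17675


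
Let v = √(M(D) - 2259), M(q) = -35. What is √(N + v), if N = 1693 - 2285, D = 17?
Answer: √(-592 + I*√2294) ≈ 0.98345 + 24.351*I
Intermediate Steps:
N = -592
v = I*√2294 (v = √(-35 - 2259) = √(-2294) = I*√2294 ≈ 47.896*I)
√(N + v) = √(-592 + I*√2294)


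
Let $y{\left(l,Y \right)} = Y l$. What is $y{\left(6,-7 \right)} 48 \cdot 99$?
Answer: $-199584$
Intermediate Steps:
$y{\left(6,-7 \right)} 48 \cdot 99 = \left(-7\right) 6 \cdot 48 \cdot 99 = \left(-42\right) 48 \cdot 99 = \left(-2016\right) 99 = -199584$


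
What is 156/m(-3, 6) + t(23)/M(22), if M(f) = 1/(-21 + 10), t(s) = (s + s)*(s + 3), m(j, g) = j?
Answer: -13208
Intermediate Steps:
t(s) = 2*s*(3 + s) (t(s) = (2*s)*(3 + s) = 2*s*(3 + s))
M(f) = -1/11 (M(f) = 1/(-11) = -1/11)
156/m(-3, 6) + t(23)/M(22) = 156/(-3) + (2*23*(3 + 23))/(-1/11) = 156*(-⅓) + (2*23*26)*(-11) = -52 + 1196*(-11) = -52 - 13156 = -13208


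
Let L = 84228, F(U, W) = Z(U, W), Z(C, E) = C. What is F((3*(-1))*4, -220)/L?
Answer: -1/7019 ≈ -0.00014247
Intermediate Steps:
F(U, W) = U
F((3*(-1))*4, -220)/L = ((3*(-1))*4)/84228 = -3*4*(1/84228) = -12*1/84228 = -1/7019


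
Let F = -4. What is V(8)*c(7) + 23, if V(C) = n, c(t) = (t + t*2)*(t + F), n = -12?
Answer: -733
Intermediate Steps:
c(t) = 3*t*(-4 + t) (c(t) = (t + t*2)*(t - 4) = (t + 2*t)*(-4 + t) = (3*t)*(-4 + t) = 3*t*(-4 + t))
V(C) = -12
V(8)*c(7) + 23 = -36*7*(-4 + 7) + 23 = -36*7*3 + 23 = -12*63 + 23 = -756 + 23 = -733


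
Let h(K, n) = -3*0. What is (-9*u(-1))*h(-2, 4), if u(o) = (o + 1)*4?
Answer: 0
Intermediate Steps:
h(K, n) = 0
u(o) = 4 + 4*o (u(o) = (1 + o)*4 = 4 + 4*o)
(-9*u(-1))*h(-2, 4) = -9*(4 + 4*(-1))*0 = -9*(4 - 4)*0 = -9*0*0 = 0*0 = 0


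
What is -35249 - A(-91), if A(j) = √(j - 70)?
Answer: -35249 - I*√161 ≈ -35249.0 - 12.689*I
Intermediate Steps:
A(j) = √(-70 + j)
-35249 - A(-91) = -35249 - √(-70 - 91) = -35249 - √(-161) = -35249 - I*√161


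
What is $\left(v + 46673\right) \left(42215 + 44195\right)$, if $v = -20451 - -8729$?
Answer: $3020115910$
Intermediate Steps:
$v = -11722$ ($v = -20451 + 8729 = -11722$)
$\left(v + 46673\right) \left(42215 + 44195\right) = \left(-11722 + 46673\right) \left(42215 + 44195\right) = 34951 \cdot 86410 = 3020115910$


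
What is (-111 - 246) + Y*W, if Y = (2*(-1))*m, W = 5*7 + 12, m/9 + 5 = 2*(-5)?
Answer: 12333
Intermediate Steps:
m = -135 (m = -45 + 9*(2*(-5)) = -45 + 9*(-10) = -45 - 90 = -135)
W = 47 (W = 35 + 12 = 47)
Y = 270 (Y = (2*(-1))*(-135) = -2*(-135) = 270)
(-111 - 246) + Y*W = (-111 - 246) + 270*47 = -357 + 12690 = 12333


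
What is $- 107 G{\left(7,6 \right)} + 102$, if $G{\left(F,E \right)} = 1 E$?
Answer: $-540$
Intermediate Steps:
$G{\left(F,E \right)} = E$
$- 107 G{\left(7,6 \right)} + 102 = \left(-107\right) 6 + 102 = -642 + 102 = -540$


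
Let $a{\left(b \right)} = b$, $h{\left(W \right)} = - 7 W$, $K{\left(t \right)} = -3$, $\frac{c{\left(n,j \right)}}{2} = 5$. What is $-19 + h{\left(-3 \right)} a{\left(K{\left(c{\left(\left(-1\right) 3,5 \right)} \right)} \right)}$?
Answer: $-82$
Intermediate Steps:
$c{\left(n,j \right)} = 10$ ($c{\left(n,j \right)} = 2 \cdot 5 = 10$)
$-19 + h{\left(-3 \right)} a{\left(K{\left(c{\left(\left(-1\right) 3,5 \right)} \right)} \right)} = -19 + \left(-7\right) \left(-3\right) \left(-3\right) = -19 + 21 \left(-3\right) = -19 - 63 = -82$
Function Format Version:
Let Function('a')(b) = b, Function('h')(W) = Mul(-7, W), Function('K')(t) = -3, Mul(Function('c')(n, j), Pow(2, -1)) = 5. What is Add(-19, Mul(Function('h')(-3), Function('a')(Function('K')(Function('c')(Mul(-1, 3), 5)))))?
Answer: -82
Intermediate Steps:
Function('c')(n, j) = 10 (Function('c')(n, j) = Mul(2, 5) = 10)
Add(-19, Mul(Function('h')(-3), Function('a')(Function('K')(Function('c')(Mul(-1, 3), 5))))) = Add(-19, Mul(Mul(-7, -3), -3)) = Add(-19, Mul(21, -3)) = Add(-19, -63) = -82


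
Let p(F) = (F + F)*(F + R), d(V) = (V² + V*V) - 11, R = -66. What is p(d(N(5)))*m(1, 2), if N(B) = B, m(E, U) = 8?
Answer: -16848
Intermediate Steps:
d(V) = -11 + 2*V² (d(V) = (V² + V²) - 11 = 2*V² - 11 = -11 + 2*V²)
p(F) = 2*F*(-66 + F) (p(F) = (F + F)*(F - 66) = (2*F)*(-66 + F) = 2*F*(-66 + F))
p(d(N(5)))*m(1, 2) = (2*(-11 + 2*5²)*(-66 + (-11 + 2*5²)))*8 = (2*(-11 + 2*25)*(-66 + (-11 + 2*25)))*8 = (2*(-11 + 50)*(-66 + (-11 + 50)))*8 = (2*39*(-66 + 39))*8 = (2*39*(-27))*8 = -2106*8 = -16848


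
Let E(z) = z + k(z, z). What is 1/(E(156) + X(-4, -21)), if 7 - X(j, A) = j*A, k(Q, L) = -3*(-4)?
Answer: 1/91 ≈ 0.010989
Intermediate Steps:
k(Q, L) = 12
E(z) = 12 + z (E(z) = z + 12 = 12 + z)
X(j, A) = 7 - A*j (X(j, A) = 7 - j*A = 7 - A*j)
1/(E(156) + X(-4, -21)) = 1/((12 + 156) + (7 - 1*(-21)*(-4))) = 1/(168 + (7 - 84)) = 1/(168 - 77) = 1/91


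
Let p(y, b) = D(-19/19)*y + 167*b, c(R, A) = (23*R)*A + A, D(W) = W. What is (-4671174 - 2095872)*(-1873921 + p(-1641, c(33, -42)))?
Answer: 48742490974320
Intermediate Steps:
c(R, A) = A + 23*A*R (c(R, A) = 23*A*R + A = A + 23*A*R)
p(y, b) = -y + 167*b (p(y, b) = (-19/19)*y + 167*b = (-19*1/19)*y + 167*b = -y + 167*b)
(-4671174 - 2095872)*(-1873921 + p(-1641, c(33, -42))) = (-4671174 - 2095872)*(-1873921 + (-1*(-1641) + 167*(-42*(1 + 23*33)))) = -6767046*(-1873921 + (1641 + 167*(-42*(1 + 759)))) = -6767046*(-1873921 + (1641 + 167*(-42*760))) = -6767046*(-1873921 + (1641 + 167*(-31920))) = -6767046*(-1873921 + (1641 - 5330640)) = -6767046*(-1873921 - 5328999) = -6767046*(-7202920) = 48742490974320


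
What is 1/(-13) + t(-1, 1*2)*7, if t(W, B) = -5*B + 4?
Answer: -547/13 ≈ -42.077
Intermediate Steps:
t(W, B) = 4 - 5*B
1/(-13) + t(-1, 1*2)*7 = 1/(-13) + (4 - 5*2)*7 = -1/13 + (4 - 5*2)*7 = -1/13 + (4 - 10)*7 = -1/13 - 6*7 = -1/13 - 42 = -547/13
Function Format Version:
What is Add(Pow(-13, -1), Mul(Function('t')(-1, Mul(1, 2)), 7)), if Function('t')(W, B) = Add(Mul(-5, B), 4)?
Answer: Rational(-547, 13) ≈ -42.077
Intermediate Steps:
Function('t')(W, B) = Add(4, Mul(-5, B))
Add(Pow(-13, -1), Mul(Function('t')(-1, Mul(1, 2)), 7)) = Add(Pow(-13, -1), Mul(Add(4, Mul(-5, Mul(1, 2))), 7)) = Add(Rational(-1, 13), Mul(Add(4, Mul(-5, 2)), 7)) = Add(Rational(-1, 13), Mul(Add(4, -10), 7)) = Add(Rational(-1, 13), Mul(-6, 7)) = Add(Rational(-1, 13), -42) = Rational(-547, 13)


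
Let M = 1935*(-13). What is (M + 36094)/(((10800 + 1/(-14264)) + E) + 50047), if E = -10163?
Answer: 156033896/722956575 ≈ 0.21583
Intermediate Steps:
M = -25155
(M + 36094)/(((10800 + 1/(-14264)) + E) + 50047) = (-25155 + 36094)/(((10800 + 1/(-14264)) - 10163) + 50047) = 10939/(((10800 - 1/14264) - 10163) + 50047) = 10939/((154051199/14264 - 10163) + 50047) = 10939/(9086167/14264 + 50047) = 10939/(722956575/14264) = 10939*(14264/722956575) = 156033896/722956575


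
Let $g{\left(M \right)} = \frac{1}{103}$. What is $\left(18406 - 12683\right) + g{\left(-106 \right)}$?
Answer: $\frac{589470}{103} \approx 5723.0$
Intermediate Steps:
$g{\left(M \right)} = \frac{1}{103}$
$\left(18406 - 12683\right) + g{\left(-106 \right)} = \left(18406 - 12683\right) + \frac{1}{103} = 5723 + \frac{1}{103} = \frac{589470}{103}$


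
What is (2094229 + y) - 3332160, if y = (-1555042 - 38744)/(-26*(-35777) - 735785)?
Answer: -240676425013/194417 ≈ -1.2379e+6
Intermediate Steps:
y = -1593786/194417 (y = -1593786/(930202 - 735785) = -1593786/194417 ≈ -8.1978)
(2094229 + y) - 3332160 = (2094229 - 1593786/194417) - 3332160 = 407152125707/194417 - 3332160 = -240676425013/194417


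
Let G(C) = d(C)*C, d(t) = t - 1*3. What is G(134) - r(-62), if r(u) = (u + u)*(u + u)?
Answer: 2178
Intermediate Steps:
r(u) = 4*u² (r(u) = (2*u)*(2*u) = 4*u²)
d(t) = -3 + t (d(t) = t - 3 = -3 + t)
G(C) = C*(-3 + C) (G(C) = (-3 + C)*C = C*(-3 + C))
G(134) - r(-62) = 134*(-3 + 134) - 4*(-62)² = 134*131 - 4*3844 = 17554 - 1*15376 = 17554 - 15376 = 2178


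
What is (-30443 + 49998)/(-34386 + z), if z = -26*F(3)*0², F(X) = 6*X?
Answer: -19555/34386 ≈ -0.56869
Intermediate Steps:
z = 0 (z = -156*3*0² = -26*18*0 = -468*0 = 0)
(-30443 + 49998)/(-34386 + z) = (-30443 + 49998)/(-34386 + 0) = 19555/(-34386) = 19555*(-1/34386) = -19555/34386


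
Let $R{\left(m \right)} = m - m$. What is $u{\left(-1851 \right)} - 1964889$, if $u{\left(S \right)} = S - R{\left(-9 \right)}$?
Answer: $-1966740$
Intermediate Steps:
$R{\left(m \right)} = 0$
$u{\left(S \right)} = S$ ($u{\left(S \right)} = S - 0 = S + 0 = S$)
$u{\left(-1851 \right)} - 1964889 = -1851 - 1964889 = -1966740$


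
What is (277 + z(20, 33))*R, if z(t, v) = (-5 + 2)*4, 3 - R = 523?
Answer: -137800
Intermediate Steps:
R = -520 (R = 3 - 1*523 = 3 - 523 = -520)
z(t, v) = -12 (z(t, v) = -3*4 = -12)
(277 + z(20, 33))*R = (277 - 12)*(-520) = 265*(-520) = -137800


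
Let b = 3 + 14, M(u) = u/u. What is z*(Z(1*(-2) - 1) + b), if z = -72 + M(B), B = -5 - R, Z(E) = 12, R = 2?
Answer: -2059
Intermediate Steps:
B = -7 (B = -5 - 1*2 = -5 - 2 = -7)
M(u) = 1
z = -71 (z = -72 + 1 = -71)
b = 17
z*(Z(1*(-2) - 1) + b) = -71*(12 + 17) = -71*29 = -2059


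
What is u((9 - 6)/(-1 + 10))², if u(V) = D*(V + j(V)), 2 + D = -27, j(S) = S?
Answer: 3364/9 ≈ 373.78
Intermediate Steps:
D = -29 (D = -2 - 27 = -29)
u(V) = -58*V (u(V) = -29*(V + V) = -58*V)
u((9 - 6)/(-1 + 10))² = (-58*(9 - 6)/(-1 + 10))² = (-174/9)² = (-58*⅓)² = (-58/3)² = 3364/9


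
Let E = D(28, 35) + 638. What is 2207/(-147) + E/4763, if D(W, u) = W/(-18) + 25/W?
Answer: -125019029/8401932 ≈ -14.880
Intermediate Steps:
D(W, u) = 25/W - W/18 (D(W, u) = W*(-1/18) + 25/W = -W/18 + 25/W = 25/W - W/18)
E = 160609/252 (E = (25/28 - 1/18*28) + 638 = (25*(1/28) - 14/9) + 638 = (25/28 - 14/9) + 638 = -167/252 + 638 = 160609/252 ≈ 637.34)
2207/(-147) + E/4763 = 2207/(-147) + (160609/252)/4763 = 2207*(-1/147) + (160609/252)*(1/4763) = -2207/147 + 160609/1200276 = -125019029/8401932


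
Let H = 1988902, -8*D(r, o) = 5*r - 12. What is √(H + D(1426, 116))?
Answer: 3*√883561/2 ≈ 1410.0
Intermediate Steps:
D(r, o) = 3/2 - 5*r/8 (D(r, o) = -(5*r - 12)/8 = -(-12 + 5*r)/8 = 3/2 - 5*r/8)
√(H + D(1426, 116)) = √(1988902 + (3/2 - 5/8*1426)) = √(1988902 + (3/2 - 3565/4)) = √(1988902 - 3559/4) = √(7952049/4) = 3*√883561/2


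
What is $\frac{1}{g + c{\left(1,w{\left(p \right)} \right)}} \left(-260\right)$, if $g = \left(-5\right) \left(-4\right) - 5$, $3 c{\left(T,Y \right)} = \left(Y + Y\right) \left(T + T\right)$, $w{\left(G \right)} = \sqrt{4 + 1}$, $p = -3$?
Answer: $- \frac{7020}{389} + \frac{624 \sqrt{5}}{389} \approx -14.459$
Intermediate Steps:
$w{\left(G \right)} = \sqrt{5}$
$c{\left(T,Y \right)} = \frac{4 T Y}{3}$ ($c{\left(T,Y \right)} = \frac{\left(Y + Y\right) \left(T + T\right)}{3} = \frac{2 Y 2 T}{3} = \frac{4 T Y}{3}$)
$g = 15$ ($g = 20 - 5 = 15$)
$\frac{1}{g + c{\left(1,w{\left(p \right)} \right)}} \left(-260\right) = \frac{1}{15 + \frac{4}{3} \cdot 1 \sqrt{5}} \left(-260\right) = \frac{1}{15 + \frac{4 \sqrt{5}}{3}} \left(-260\right) = - \frac{260}{15 + \frac{4 \sqrt{5}}{3}}$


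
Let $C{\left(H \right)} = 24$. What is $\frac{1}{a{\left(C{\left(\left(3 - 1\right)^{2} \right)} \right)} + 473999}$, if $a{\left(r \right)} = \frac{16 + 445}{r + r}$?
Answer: $\frac{48}{22752413} \approx 2.1097 \cdot 10^{-6}$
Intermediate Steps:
$a{\left(r \right)} = \frac{461}{2 r}$
$\frac{1}{a{\left(C{\left(\left(3 - 1\right)^{2} \right)} \right)} + 473999} = \frac{1}{\frac{461}{2 \cdot 24} + 473999} = \frac{1}{\frac{461}{2} \cdot \frac{1}{24} + 473999} = \frac{1}{\frac{461}{48} + 473999} = \frac{1}{\frac{22752413}{48}} = \frac{48}{22752413}$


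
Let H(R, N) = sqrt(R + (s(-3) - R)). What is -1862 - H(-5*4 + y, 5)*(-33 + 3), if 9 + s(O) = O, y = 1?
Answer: -1862 + 60*I*sqrt(3) ≈ -1862.0 + 103.92*I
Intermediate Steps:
s(O) = -9 + O
H(R, N) = 2*I*sqrt(3) (H(R, N) = sqrt(R + ((-9 - 3) - R)) = sqrt(R + (-12 - R)) = sqrt(-12) = 2*I*sqrt(3))
-1862 - H(-5*4 + y, 5)*(-33 + 3) = -1862 - 2*I*sqrt(3)*(-33 + 3) = -1862 - 2*I*sqrt(3)*(-30) = -1862 - (-60)*I*sqrt(3) = -1862 + 60*I*sqrt(3)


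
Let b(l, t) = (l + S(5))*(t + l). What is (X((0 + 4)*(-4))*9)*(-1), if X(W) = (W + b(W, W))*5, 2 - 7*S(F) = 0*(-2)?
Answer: -153360/7 ≈ -21909.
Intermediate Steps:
S(F) = 2/7 (S(F) = 2/7 - 0*(-2) = 2/7 - ⅐*0 = 2/7 + 0 = 2/7)
b(l, t) = (2/7 + l)*(l + t) (b(l, t) = (l + 2/7)*(t + l) = (2/7 + l)*(l + t))
X(W) = 10*W² + 55*W/7 (X(W) = (W + (W² + 2*W/7 + 2*W/7 + W*W))*5 = (W + (W² + 2*W/7 + 2*W/7 + W²))*5 = (W + (2*W² + 4*W/7))*5 = (2*W² + 11*W/7)*5 = 10*W² + 55*W/7)
(X((0 + 4)*(-4))*9)*(-1) = ((5*((0 + 4)*(-4))*(11 + 14*((0 + 4)*(-4)))/7)*9)*(-1) = ((5*(4*(-4))*(11 + 14*(4*(-4)))/7)*9)*(-1) = (((5/7)*(-16)*(11 + 14*(-16)))*9)*(-1) = (((5/7)*(-16)*(11 - 224))*9)*(-1) = (((5/7)*(-16)*(-213))*9)*(-1) = ((17040/7)*9)*(-1) = (153360/7)*(-1) = -153360/7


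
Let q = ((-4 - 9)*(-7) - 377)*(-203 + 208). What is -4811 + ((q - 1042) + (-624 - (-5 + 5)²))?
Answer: -7907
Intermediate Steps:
q = -1430 (q = (-13*(-7) - 377)*5 = (91 - 377)*5 = -286*5 = -1430)
-4811 + ((q - 1042) + (-624 - (-5 + 5)²)) = -4811 + ((-1430 - 1042) + (-624 - (-5 + 5)²)) = -4811 + (-2472 + (-624 - 1*0²)) = -4811 + (-2472 + (-624 - 1*0)) = -4811 + (-2472 + (-624 + 0)) = -4811 + (-2472 - 624) = -4811 - 3096 = -7907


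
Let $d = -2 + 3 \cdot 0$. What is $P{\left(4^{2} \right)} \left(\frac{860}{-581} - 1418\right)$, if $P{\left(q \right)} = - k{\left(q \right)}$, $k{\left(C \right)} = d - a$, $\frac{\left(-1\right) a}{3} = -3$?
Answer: $- \frac{9071898}{581} \approx -15614.0$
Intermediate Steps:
$d = -2$ ($d = -2 + 0 = -2$)
$a = 9$ ($a = \left(-3\right) \left(-3\right) = 9$)
$k{\left(C \right)} = -11$ ($k{\left(C \right)} = -2 - 9 = -11$)
$P{\left(q \right)} = 11$ ($P{\left(q \right)} = \left(-1\right) \left(-11\right) = 11$)
$P{\left(4^{2} \right)} \left(\frac{860}{-581} - 1418\right) = 11 \left(\frac{860}{-581} - 1418\right) = 11 \left(860 \left(- \frac{1}{581}\right) - 1418\right) = 11 \left(- \frac{860}{581} - 1418\right) = 11 \left(- \frac{824718}{581}\right) = - \frac{9071898}{581}$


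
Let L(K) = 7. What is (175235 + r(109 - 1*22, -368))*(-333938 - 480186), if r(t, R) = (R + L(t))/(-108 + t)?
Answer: -2996217300704/21 ≈ -1.4268e+11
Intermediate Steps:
r(t, R) = (7 + R)/(-108 + t) (r(t, R) = (R + 7)/(-108 + t) = (7 + R)/(-108 + t))
(175235 + r(109 - 1*22, -368))*(-333938 - 480186) = (175235 + (7 - 368)/(-108 + (109 - 1*22)))*(-333938 - 480186) = (175235 - 361/(-108 + (109 - 22)))*(-814124) = (175235 - 361/(-108 + 87))*(-814124) = (175235 - 361/(-21))*(-814124) = (175235 - 1/21*(-361))*(-814124) = (175235 + 361/21)*(-814124) = (3680296/21)*(-814124) = -2996217300704/21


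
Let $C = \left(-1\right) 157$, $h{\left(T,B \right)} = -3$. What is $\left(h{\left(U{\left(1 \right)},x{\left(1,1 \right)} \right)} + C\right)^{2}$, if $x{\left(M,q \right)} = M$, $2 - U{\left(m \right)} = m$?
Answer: $25600$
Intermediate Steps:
$U{\left(m \right)} = 2 - m$
$C = -157$
$\left(h{\left(U{\left(1 \right)},x{\left(1,1 \right)} \right)} + C\right)^{2} = \left(-3 - 157\right)^{2} = \left(-160\right)^{2} = 25600$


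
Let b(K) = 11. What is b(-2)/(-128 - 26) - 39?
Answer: -547/14 ≈ -39.071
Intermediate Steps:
b(-2)/(-128 - 26) - 39 = 11/(-128 - 26) - 39 = 11/(-154) - 39 = -1/154*11 - 39 = -1/14 - 39 = -547/14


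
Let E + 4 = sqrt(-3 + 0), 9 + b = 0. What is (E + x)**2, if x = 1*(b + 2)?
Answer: (11 - I*sqrt(3))**2 ≈ 118.0 - 38.105*I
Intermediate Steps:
b = -9 (b = -9 + 0 = -9)
x = -7 (x = 1*(-9 + 2) = 1*(-7) = -7)
E = -4 + I*sqrt(3) (E = -4 + sqrt(-3 + 0) = -4 + sqrt(-3) = -4 + I*sqrt(3) ≈ -4.0 + 1.732*I)
(E + x)**2 = ((-4 + I*sqrt(3)) - 7)**2 = (-11 + I*sqrt(3))**2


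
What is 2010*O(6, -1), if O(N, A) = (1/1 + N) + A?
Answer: 12060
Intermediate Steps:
O(N, A) = 1 + A + N (O(N, A) = (1 + N) + A = 1 + A + N)
2010*O(6, -1) = 2010*(1 - 1 + 6) = 2010*6 = 12060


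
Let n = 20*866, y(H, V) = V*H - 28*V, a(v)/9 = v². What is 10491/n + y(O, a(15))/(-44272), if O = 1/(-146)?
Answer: 26403037449/13993936480 ≈ 1.8867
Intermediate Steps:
a(v) = 9*v²
O = -1/146 ≈ -0.0068493
y(H, V) = -28*V + H*V (y(H, V) = H*V - 28*V = -28*V + H*V)
n = 17320
10491/n + y(O, a(15))/(-44272) = 10491/17320 + ((9*15²)*(-28 - 1/146))/(-44272) = 10491*(1/17320) + ((9*225)*(-4089/146))*(-1/44272) = 10491/17320 + (2025*(-4089/146))*(-1/44272) = 10491/17320 - 8280225/146*(-1/44272) = 10491/17320 + 8280225/6463712 = 26403037449/13993936480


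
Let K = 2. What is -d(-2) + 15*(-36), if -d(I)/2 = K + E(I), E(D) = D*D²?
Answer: -552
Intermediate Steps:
E(D) = D³
d(I) = -4 - 2*I³ (d(I) = -2*(2 + I³) = -4 - 2*I³)
-d(-2) + 15*(-36) = -(-4 - 2*(-2)³) + 15*(-36) = -(-4 - 2*(-8)) - 540 = -(-4 + 16) - 540 = -1*12 - 540 = -12 - 540 = -552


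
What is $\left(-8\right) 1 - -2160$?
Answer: $2152$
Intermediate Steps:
$\left(-8\right) 1 - -2160 = -8 + 2160 = 2152$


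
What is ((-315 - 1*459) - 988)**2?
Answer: 3104644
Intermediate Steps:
((-315 - 1*459) - 988)**2 = ((-315 - 459) - 988)**2 = (-774 - 988)**2 = (-1762)**2 = 3104644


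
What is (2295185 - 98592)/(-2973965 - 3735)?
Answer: -2196593/2977700 ≈ -0.73768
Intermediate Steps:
(2295185 - 98592)/(-2973965 - 3735) = 2196593/(-2977700) = 2196593*(-1/2977700) = -2196593/2977700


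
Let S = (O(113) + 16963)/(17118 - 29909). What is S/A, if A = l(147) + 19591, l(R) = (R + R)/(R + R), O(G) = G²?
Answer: -7433/62650318 ≈ -0.00011864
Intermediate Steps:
l(R) = 1 (l(R) = (2*R)/((2*R)) = (2*R)*(1/(2*R)) = 1)
S = -29732/12791 (S = (113² + 16963)/(17118 - 29909) = (12769 + 16963)/(-12791) = 29732*(-1/12791) = -29732/12791 ≈ -2.3244)
A = 19592 (A = 1 + 19591 = 19592)
S/A = -29732/12791/19592 = -29732/12791*1/19592 = -7433/62650318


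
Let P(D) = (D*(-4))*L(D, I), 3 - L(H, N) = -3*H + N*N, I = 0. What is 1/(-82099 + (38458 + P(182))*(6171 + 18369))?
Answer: -1/8864273659 ≈ -1.1281e-10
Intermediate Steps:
L(H, N) = 3 - N² + 3*H (L(H, N) = 3 - (-3*H + N*N) = 3 - (-3*H + N²) = 3 - (N² - 3*H) = 3 + (-N² + 3*H) = 3 - N² + 3*H)
P(D) = -4*D*(3 + 3*D) (P(D) = (D*(-4))*(3 - 1*0² + 3*D) = (-4*D)*(3 - 1*0 + 3*D) = (-4*D)*(3 + 0 + 3*D) = (-4*D)*(3 + 3*D) = -4*D*(3 + 3*D))
1/(-82099 + (38458 + P(182))*(6171 + 18369)) = 1/(-82099 + (38458 - 12*182*(1 + 182))*(6171 + 18369)) = 1/(-82099 + (38458 - 12*182*183)*24540) = 1/(-82099 + (38458 - 399672)*24540) = 1/(-82099 - 361214*24540) = 1/(-82099 - 8864191560) = 1/(-8864273659) = -1/8864273659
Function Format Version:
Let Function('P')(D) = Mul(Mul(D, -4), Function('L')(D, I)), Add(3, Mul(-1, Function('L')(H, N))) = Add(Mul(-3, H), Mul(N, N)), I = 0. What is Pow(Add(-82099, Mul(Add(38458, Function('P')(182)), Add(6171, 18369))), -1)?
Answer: Rational(-1, 8864273659) ≈ -1.1281e-10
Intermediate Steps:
Function('L')(H, N) = Add(3, Mul(-1, Pow(N, 2)), Mul(3, H)) (Function('L')(H, N) = Add(3, Mul(-1, Add(Mul(-3, H), Mul(N, N)))) = Add(3, Mul(-1, Add(Mul(-3, H), Pow(N, 2)))) = Add(3, Mul(-1, Add(Pow(N, 2), Mul(-3, H)))) = Add(3, Add(Mul(-1, Pow(N, 2)), Mul(3, H))) = Add(3, Mul(-1, Pow(N, 2)), Mul(3, H)))
Function('P')(D) = Mul(-4, D, Add(3, Mul(3, D))) (Function('P')(D) = Mul(Mul(D, -4), Add(3, Mul(-1, Pow(0, 2)), Mul(3, D))) = Mul(Mul(-4, D), Add(3, Mul(-1, 0), Mul(3, D))) = Mul(Mul(-4, D), Add(3, 0, Mul(3, D))) = Mul(Mul(-4, D), Add(3, Mul(3, D))) = Mul(-4, D, Add(3, Mul(3, D))))
Pow(Add(-82099, Mul(Add(38458, Function('P')(182)), Add(6171, 18369))), -1) = Pow(Add(-82099, Mul(Add(38458, Mul(-12, 182, Add(1, 182))), Add(6171, 18369))), -1) = Pow(Add(-82099, Mul(Add(38458, Mul(-12, 182, 183)), 24540)), -1) = Pow(Add(-82099, Mul(Add(38458, -399672), 24540)), -1) = Pow(Add(-82099, Mul(-361214, 24540)), -1) = Pow(Add(-82099, -8864191560), -1) = Pow(-8864273659, -1) = Rational(-1, 8864273659)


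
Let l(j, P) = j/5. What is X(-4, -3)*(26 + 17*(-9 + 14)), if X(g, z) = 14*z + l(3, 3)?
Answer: -22977/5 ≈ -4595.4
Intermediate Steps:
l(j, P) = j/5 (l(j, P) = j*(⅕) = j/5)
X(g, z) = ⅗ + 14*z (X(g, z) = 14*z + (⅕)*3 = 14*z + ⅗ = ⅗ + 14*z)
X(-4, -3)*(26 + 17*(-9 + 14)) = (⅗ + 14*(-3))*(26 + 17*(-9 + 14)) = (⅗ - 42)*(26 + 17*5) = -207*(26 + 85)/5 = -207/5*111 = -22977/5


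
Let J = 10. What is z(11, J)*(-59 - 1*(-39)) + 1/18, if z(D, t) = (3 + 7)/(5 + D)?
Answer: -112/9 ≈ -12.444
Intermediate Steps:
z(D, t) = 10/(5 + D)
z(11, J)*(-59 - 1*(-39)) + 1/18 = (10/(5 + 11))*(-59 - 1*(-39)) + 1/18 = (10/16)*(-59 + 39) + 1/18 = (10*(1/16))*(-20) + 1/18 = (5/8)*(-20) + 1/18 = -25/2 + 1/18 = -112/9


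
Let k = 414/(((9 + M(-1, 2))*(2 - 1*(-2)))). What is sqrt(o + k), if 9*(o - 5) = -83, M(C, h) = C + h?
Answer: sqrt(5515)/30 ≈ 2.4754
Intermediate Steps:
o = -38/9 (o = 5 + (1/9)*(-83) = 5 - 83/9 = -38/9 ≈ -4.2222)
k = 207/20 (k = 414/(((9 + (-1 + 2))*(2 - 1*(-2)))) = 414/(((9 + 1)*(2 + 2))) = 414/((10*4)) = 414/40 = 414*(1/40) = 207/20 ≈ 10.350)
sqrt(o + k) = sqrt(-38/9 + 207/20) = sqrt(1103/180) = sqrt(5515)/30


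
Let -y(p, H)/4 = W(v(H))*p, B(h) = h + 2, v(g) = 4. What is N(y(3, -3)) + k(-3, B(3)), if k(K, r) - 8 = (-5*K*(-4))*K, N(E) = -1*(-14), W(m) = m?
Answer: 202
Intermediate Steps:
B(h) = 2 + h
y(p, H) = -16*p
N(E) = 14
k(K, r) = 8 + 20*K² (k(K, r) = 8 + (-5*K*(-4))*K = 8 + (20*K)*K = 8 + 20*K²)
N(y(3, -3)) + k(-3, B(3)) = 14 + (8 + 20*(-3)²) = 14 + (8 + 20*9) = 14 + (8 + 180) = 14 + 188 = 202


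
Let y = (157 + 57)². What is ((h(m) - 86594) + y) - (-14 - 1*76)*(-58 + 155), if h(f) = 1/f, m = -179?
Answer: -5740173/179 ≈ -32068.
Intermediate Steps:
y = 45796 (y = 214² = 45796)
((h(m) - 86594) + y) - (-14 - 1*76)*(-58 + 155) = ((1/(-179) - 86594) + 45796) - (-14 - 1*76)*(-58 + 155) = ((-1/179 - 86594) + 45796) - (-14 - 76)*97 = (-15500327/179 + 45796) - (-90)*97 = -7302843/179 - 1*(-8730) = -7302843/179 + 8730 = -5740173/179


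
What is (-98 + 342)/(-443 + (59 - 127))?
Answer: -244/511 ≈ -0.47750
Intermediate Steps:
(-98 + 342)/(-443 + (59 - 127)) = 244/(-443 - 68) = 244/(-511) = 244*(-1/511) = -244/511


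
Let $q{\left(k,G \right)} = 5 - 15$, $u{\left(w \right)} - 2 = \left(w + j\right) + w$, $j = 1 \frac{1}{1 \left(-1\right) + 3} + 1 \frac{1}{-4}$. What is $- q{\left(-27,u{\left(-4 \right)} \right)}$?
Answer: $10$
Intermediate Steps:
$j = \frac{1}{4}$ ($j = 1 \frac{1}{-1 + 3} + 1 \left(- \frac{1}{4}\right) = 1 \cdot \frac{1}{2} - \frac{1}{4} = \frac{1}{2} - \frac{1}{4} = \frac{1}{4} \approx 0.25$)
$u{\left(w \right)} = \frac{9}{4} + 2 w$ ($u{\left(w \right)} = 2 + \left(\left(w + \frac{1}{4}\right) + w\right) = 2 + \left(\left(\frac{1}{4} + w\right) + w\right) = 2 + \left(\frac{1}{4} + 2 w\right) = \frac{9}{4} + 2 w$)
$q{\left(k,G \right)} = -10$
$- q{\left(-27,u{\left(-4 \right)} \right)} = \left(-1\right) \left(-10\right) = 10$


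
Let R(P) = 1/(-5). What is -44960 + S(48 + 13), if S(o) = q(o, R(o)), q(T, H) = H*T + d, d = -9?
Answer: -224906/5 ≈ -44981.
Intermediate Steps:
R(P) = -⅕
q(T, H) = -9 + H*T (q(T, H) = H*T - 9 = -9 + H*T)
S(o) = -9 - o/5
-44960 + S(48 + 13) = -44960 + (-9 - (48 + 13)/5) = -44960 + (-9 - ⅕*61) = -44960 + (-9 - 61/5) = -44960 - 106/5 = -224906/5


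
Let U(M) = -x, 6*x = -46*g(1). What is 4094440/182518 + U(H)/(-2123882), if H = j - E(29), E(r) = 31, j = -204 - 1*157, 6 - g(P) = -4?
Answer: 931724295325/41533574451 ≈ 22.433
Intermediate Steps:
g(P) = 10 (g(P) = 6 - 1*(-4) = 6 + 4 = 10)
j = -361 (j = -204 - 157 = -361)
H = -392 (H = -361 - 1*31 = -361 - 31 = -392)
x = -230/3 (x = (-46*10)/6 = (1/6)*(-460) = -230/3 ≈ -76.667)
U(M) = 230/3 (U(M) = -1*(-230/3) = 230/3)
4094440/182518 + U(H)/(-2123882) = 4094440/182518 + (230/3)/(-2123882) = 4094440*(1/182518) + (230/3)*(-1/2123882) = 292460/13037 - 115/3185823 = 931724295325/41533574451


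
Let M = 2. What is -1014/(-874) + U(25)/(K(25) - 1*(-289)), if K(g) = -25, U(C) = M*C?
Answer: 77849/57684 ≈ 1.3496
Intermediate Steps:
U(C) = 2*C
-1014/(-874) + U(25)/(K(25) - 1*(-289)) = -1014/(-874) + (2*25)/(-25 - 1*(-289)) = -1014*(-1/874) + 50/(-25 + 289) = 507/437 + 50/264 = 507/437 + 50*(1/264) = 507/437 + 25/132 = 77849/57684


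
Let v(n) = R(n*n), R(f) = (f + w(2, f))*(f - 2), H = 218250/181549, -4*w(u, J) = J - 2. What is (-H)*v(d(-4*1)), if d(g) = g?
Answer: -38193750/181549 ≈ -210.38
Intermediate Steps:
w(u, J) = ½ - J/4 (w(u, J) = -(J - 2)/4 = -(-2 + J)/4 = ½ - J/4)
H = 218250/181549 (H = 218250*(1/181549) = 218250/181549 ≈ 1.2022)
R(f) = (½ + 3*f/4)*(-2 + f) (R(f) = (f + (½ - f/4))*(f - 2) = (½ + 3*f/4)*(-2 + f))
v(n) = -1 - n² + 3*n⁴/4 (v(n) = -1 - n*n + 3*(n*n)²/4 = -1 - n² + 3*(n²)²/4 = -1 - n² + 3*n⁴/4)
(-H)*v(d(-4*1)) = (-1*218250/181549)*(-1 - (-4*1)² + 3*(-4*1)⁴/4) = -218250*(-1 - 1*(-4)² + (¾)*(-4)⁴)/181549 = -218250*(-1 - 1*16 + (¾)*256)/181549 = -218250*(-1 - 16 + 192)/181549 = -218250/181549*175 = -38193750/181549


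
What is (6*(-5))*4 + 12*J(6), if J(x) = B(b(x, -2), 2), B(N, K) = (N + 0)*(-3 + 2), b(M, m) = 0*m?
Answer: -120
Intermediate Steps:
b(M, m) = 0
B(N, K) = -N (B(N, K) = N*(-1) = -N)
J(x) = 0 (J(x) = -1*0 = 0)
(6*(-5))*4 + 12*J(6) = (6*(-5))*4 + 12*0 = -30*4 + 0 = -120 + 0 = -120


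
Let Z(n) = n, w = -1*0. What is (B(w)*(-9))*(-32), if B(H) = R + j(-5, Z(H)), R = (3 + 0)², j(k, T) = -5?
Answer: 1152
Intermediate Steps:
w = 0
R = 9 (R = 3² = 9)
B(H) = 4 (B(H) = 9 - 5 = 4)
(B(w)*(-9))*(-32) = (4*(-9))*(-32) = -36*(-32) = 1152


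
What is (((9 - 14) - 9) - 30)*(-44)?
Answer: 1936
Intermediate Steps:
(((9 - 14) - 9) - 30)*(-44) = ((-5 - 9) - 30)*(-44) = (-14 - 30)*(-44) = -44*(-44) = 1936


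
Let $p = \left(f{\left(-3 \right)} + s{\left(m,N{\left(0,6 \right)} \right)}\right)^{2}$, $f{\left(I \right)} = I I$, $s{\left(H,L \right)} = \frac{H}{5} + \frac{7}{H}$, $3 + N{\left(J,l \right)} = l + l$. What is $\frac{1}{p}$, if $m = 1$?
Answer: $\frac{25}{6561} \approx 0.0038104$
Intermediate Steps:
$N{\left(J,l \right)} = -3 + 2 l$ ($N{\left(J,l \right)} = -3 + \left(l + l\right) = -3 + 2 l$)
$s{\left(H,L \right)} = \frac{7}{H} + \frac{H}{5}$ ($s{\left(H,L \right)} = H \frac{1}{5} + \frac{7}{H} = \frac{H}{5} + \frac{7}{H} = \frac{7}{H} + \frac{H}{5}$)
$f{\left(I \right)} = I^{2}$
$p = \frac{6561}{25}$ ($p = \left(\left(-3\right)^{2} + \left(\frac{7}{1} + \frac{1}{5} \cdot 1\right)\right)^{2} = \left(9 + \left(7 \cdot 1 + \frac{1}{5}\right)\right)^{2} = \left(9 + \left(7 + \frac{1}{5}\right)\right)^{2} = \left(9 + \frac{36}{5}\right)^{2} = \left(\frac{81}{5}\right)^{2} = \frac{6561}{25} \approx 262.44$)
$\frac{1}{p} = \frac{1}{\frac{6561}{25}} = \frac{25}{6561}$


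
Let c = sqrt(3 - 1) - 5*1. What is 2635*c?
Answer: -13175 + 2635*sqrt(2) ≈ -9448.5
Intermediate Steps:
c = -5 + sqrt(2) (c = sqrt(2) - 5 = -5 + sqrt(2) ≈ -3.5858)
2635*c = 2635*(-5 + sqrt(2)) = -13175 + 2635*sqrt(2)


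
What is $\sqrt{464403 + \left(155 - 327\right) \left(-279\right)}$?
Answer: $\sqrt{512391} \approx 715.81$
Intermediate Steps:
$\sqrt{464403 + \left(155 - 327\right) \left(-279\right)} = \sqrt{464403 - -47988} = \sqrt{464403 + 47988} = \sqrt{512391}$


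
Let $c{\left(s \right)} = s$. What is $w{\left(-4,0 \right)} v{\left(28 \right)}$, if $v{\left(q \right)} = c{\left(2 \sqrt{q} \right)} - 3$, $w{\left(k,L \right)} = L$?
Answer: $0$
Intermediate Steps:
$v{\left(q \right)} = -3 + 2 \sqrt{q}$ ($v{\left(q \right)} = 2 \sqrt{q} - 3 = -3 + 2 \sqrt{q}$)
$w{\left(-4,0 \right)} v{\left(28 \right)} = 0 \left(-3 + 2 \sqrt{28}\right) = 0 \left(-3 + 2 \cdot 2 \sqrt{7}\right) = 0 \left(-3 + 4 \sqrt{7}\right) = 0$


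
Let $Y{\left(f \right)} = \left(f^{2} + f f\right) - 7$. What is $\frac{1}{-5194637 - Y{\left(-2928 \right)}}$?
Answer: $- \frac{1}{22340998} \approx -4.4761 \cdot 10^{-8}$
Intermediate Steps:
$Y{\left(f \right)} = -7 + 2 f^{2}$ ($Y{\left(f \right)} = \left(f^{2} + f^{2}\right) - 7 = 2 f^{2} - 7 = -7 + 2 f^{2}$)
$\frac{1}{-5194637 - Y{\left(-2928 \right)}} = \frac{1}{-5194637 - \left(-7 + 2 \left(-2928\right)^{2}\right)} = \frac{1}{-5194637 - \left(-7 + 2 \cdot 8573184\right)} = \frac{1}{-5194637 - \left(-7 + 17146368\right)} = \frac{1}{-5194637 - 17146361} = \frac{1}{-22340998} = - \frac{1}{22340998}$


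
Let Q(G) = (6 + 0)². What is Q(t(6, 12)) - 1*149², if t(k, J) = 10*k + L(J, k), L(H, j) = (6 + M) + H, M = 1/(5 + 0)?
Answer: -22165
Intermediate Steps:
M = ⅕ (M = 1/5 = ⅕ ≈ 0.20000)
L(H, j) = 31/5 + H (L(H, j) = (6 + ⅕) + H = 31/5 + H)
t(k, J) = 31/5 + J + 10*k (t(k, J) = 10*k + (31/5 + J) = 31/5 + J + 10*k)
Q(G) = 36 (Q(G) = 6² = 36)
Q(t(6, 12)) - 1*149² = 36 - 1*149² = 36 - 1*22201 = 36 - 22201 = -22165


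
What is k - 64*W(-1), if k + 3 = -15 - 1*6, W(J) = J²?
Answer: -88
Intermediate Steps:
k = -24 (k = -3 + (-15 - 1*6) = -3 + (-15 - 6) = -3 - 21 = -24)
k - 64*W(-1) = -24 - 64*(-1)² = -24 - 64*1 = -24 - 64 = -88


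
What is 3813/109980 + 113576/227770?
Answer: 445319183/835004820 ≈ 0.53331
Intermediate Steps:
3813/109980 + 113576/227770 = 3813*(1/109980) + 113576*(1/227770) = 1271/36660 + 56788/113885 = 445319183/835004820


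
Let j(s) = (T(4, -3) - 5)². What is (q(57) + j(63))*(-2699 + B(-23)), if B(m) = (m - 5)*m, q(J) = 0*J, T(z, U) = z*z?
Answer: -248655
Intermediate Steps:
T(z, U) = z²
q(J) = 0
B(m) = m*(-5 + m) (B(m) = (-5 + m)*m = m*(-5 + m))
j(s) = 121 (j(s) = (4² - 5)² = (16 - 5)² = 11² = 121)
(q(57) + j(63))*(-2699 + B(-23)) = (0 + 121)*(-2699 - 23*(-5 - 23)) = 121*(-2699 - 23*(-28)) = 121*(-2699 + 644) = 121*(-2055) = -248655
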